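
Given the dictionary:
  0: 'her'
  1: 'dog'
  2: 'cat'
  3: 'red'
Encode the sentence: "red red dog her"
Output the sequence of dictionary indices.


Look up each word in the dictionary:
  'red' -> 3
  'red' -> 3
  'dog' -> 1
  'her' -> 0

Encoded: [3, 3, 1, 0]


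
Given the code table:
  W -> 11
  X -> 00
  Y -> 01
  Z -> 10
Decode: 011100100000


Decoding:
01 -> Y
11 -> W
00 -> X
10 -> Z
00 -> X
00 -> X


Result: YWXZXX


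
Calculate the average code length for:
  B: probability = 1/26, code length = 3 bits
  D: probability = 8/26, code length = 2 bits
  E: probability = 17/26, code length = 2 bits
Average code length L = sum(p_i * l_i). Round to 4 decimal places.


Weighted contributions p_i * l_i:
  B: (1/26) * 3 = 3/26
  D: (8/26) * 2 = 16/26
  E: (17/26) * 2 = 34/26
Sum = (3 + 16 + 34)/26 = 53/26

L = 53/26 = 2.0385 bits/symbol


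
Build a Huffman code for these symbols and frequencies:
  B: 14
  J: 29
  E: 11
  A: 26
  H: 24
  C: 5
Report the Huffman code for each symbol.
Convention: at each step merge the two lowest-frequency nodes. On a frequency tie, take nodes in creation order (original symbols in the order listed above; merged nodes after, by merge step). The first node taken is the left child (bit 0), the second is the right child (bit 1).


Huffman tree construction:
Step 1: Merge C(5) + E(11) = 16
Step 2: Merge B(14) + (C+E)(16) = 30
Step 3: Merge H(24) + A(26) = 50
Step 4: Merge J(29) + (B+(C+E))(30) = 59
Step 5: Merge (H+A)(50) + (J+(B+(C+E)))(59) = 109
Read each symbol's code off the tree from the root (left child = 0, right child = 1).

Codes:
  B: 110 (length 3)
  J: 10 (length 2)
  E: 1111 (length 4)
  A: 01 (length 2)
  H: 00 (length 2)
  C: 1110 (length 4)
Average code length: 264/109 = 2.4220 bits/symbol


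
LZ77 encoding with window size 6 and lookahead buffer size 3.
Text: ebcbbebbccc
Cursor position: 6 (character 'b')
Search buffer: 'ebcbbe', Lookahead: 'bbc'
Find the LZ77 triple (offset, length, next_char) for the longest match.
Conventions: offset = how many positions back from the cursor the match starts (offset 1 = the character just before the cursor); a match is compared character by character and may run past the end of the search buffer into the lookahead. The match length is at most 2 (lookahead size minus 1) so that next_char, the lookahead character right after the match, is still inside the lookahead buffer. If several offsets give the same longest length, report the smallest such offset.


Try each offset into the search buffer:
  offset=1 (pos 5, char 'e'): match length 0
  offset=2 (pos 4, char 'b'): match length 1
  offset=3 (pos 3, char 'b'): match length 2
  offset=4 (pos 2, char 'c'): match length 0
  offset=5 (pos 1, char 'b'): match length 1
  offset=6 (pos 0, char 'e'): match length 0
Longest match has length 2 at offset 3.
next_char = character at position 6 + 2 = 8 -> 'c'

Best match: offset=3, length=2 (matching 'bb' starting at position 3)
LZ77 triple: (3, 2, 'c')


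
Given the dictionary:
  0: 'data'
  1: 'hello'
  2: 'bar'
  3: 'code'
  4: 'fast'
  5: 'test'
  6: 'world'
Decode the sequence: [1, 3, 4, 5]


Look up each index in the dictionary:
  1 -> 'hello'
  3 -> 'code'
  4 -> 'fast'
  5 -> 'test'

Decoded: "hello code fast test"


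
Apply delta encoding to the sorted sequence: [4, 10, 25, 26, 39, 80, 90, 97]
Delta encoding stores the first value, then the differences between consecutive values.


First value: 4
Deltas:
  10 - 4 = 6
  25 - 10 = 15
  26 - 25 = 1
  39 - 26 = 13
  80 - 39 = 41
  90 - 80 = 10
  97 - 90 = 7


Delta encoded: [4, 6, 15, 1, 13, 41, 10, 7]


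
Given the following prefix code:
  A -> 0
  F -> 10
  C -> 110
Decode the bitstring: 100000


Decoding step by step:
Bits 10 -> F
Bits 0 -> A
Bits 0 -> A
Bits 0 -> A
Bits 0 -> A


Decoded message: FAAAA


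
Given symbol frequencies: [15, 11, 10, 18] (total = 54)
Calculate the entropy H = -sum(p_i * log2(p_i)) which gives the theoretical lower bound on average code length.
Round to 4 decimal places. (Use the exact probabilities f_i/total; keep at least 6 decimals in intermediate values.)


Per-symbol terms -p_i * log2(p_i) with p_i = f_i/54:
  p = 15/54 = 0.277778: log2(p) = -1.847997, -p*log2(p) = 0.513332
  p = 11/54 = 0.203704: log2(p) = -2.295456, -p*log2(p) = 0.467593
  p = 10/54 = 0.185185: log2(p) = -2.432959, -p*log2(p) = 0.450548
  p = 18/54 = 0.333333: log2(p) = -1.584963, -p*log2(p) = 0.528321
H = 0.513332 + 0.467593 + 0.450548 + 0.528321 = 1.959794

H = 1.9598 bits/symbol


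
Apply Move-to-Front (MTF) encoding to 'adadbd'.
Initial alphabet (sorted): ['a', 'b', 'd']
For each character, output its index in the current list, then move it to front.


MTF encoding:
'a': index 0 in ['a', 'b', 'd'] -> ['a', 'b', 'd']
'd': index 2 in ['a', 'b', 'd'] -> ['d', 'a', 'b']
'a': index 1 in ['d', 'a', 'b'] -> ['a', 'd', 'b']
'd': index 1 in ['a', 'd', 'b'] -> ['d', 'a', 'b']
'b': index 2 in ['d', 'a', 'b'] -> ['b', 'd', 'a']
'd': index 1 in ['b', 'd', 'a'] -> ['d', 'b', 'a']


Output: [0, 2, 1, 1, 2, 1]


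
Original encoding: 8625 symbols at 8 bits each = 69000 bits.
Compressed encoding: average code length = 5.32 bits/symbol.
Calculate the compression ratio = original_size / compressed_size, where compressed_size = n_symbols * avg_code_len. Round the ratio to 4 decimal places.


original_size = n_symbols * orig_bits = 8625 * 8 = 69000 bits
compressed_size = n_symbols * avg_code_len = 8625 * 5.32 = 45885.0 bits
ratio = original_size / compressed_size = 69000 / 45885.0 = 1.5038

Compression ratio = 1.5038


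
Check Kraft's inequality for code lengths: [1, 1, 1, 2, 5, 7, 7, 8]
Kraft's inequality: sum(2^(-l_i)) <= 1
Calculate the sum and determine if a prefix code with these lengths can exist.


Sum = 2^(-1) + 2^(-1) + 2^(-1) + 2^(-2) + 2^(-5) + 2^(-7) + 2^(-7) + 2^(-8)
    = 0.5 + 0.5 + 0.5 + 0.25 + 0.03125 + 0.0078125 + 0.0078125 + 0.00390625
    = 461/256 = 1.80078125
Since 1.80078125 > 1, Kraft's inequality is NOT satisfied.
A prefix code with these lengths CANNOT exist.

Kraft sum = 1.80078125. Not satisfied.


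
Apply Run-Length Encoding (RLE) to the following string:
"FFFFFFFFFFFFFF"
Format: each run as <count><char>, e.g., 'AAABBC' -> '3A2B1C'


Scanning runs left to right:
  i=0: run of 'F' x 14 -> '14F'

RLE = 14F


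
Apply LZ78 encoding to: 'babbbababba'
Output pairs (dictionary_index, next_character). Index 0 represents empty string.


LZ78 encoding steps:
Dictionary: {0: ''}
Step 1: w='' (idx 0), next='b' -> output (0, 'b'), add 'b' as idx 1
Step 2: w='' (idx 0), next='a' -> output (0, 'a'), add 'a' as idx 2
Step 3: w='b' (idx 1), next='b' -> output (1, 'b'), add 'bb' as idx 3
Step 4: w='b' (idx 1), next='a' -> output (1, 'a'), add 'ba' as idx 4
Step 5: w='ba' (idx 4), next='b' -> output (4, 'b'), add 'bab' as idx 5
Step 6: w='ba' (idx 4), end of input -> output (4, '')


Encoded: [(0, 'b'), (0, 'a'), (1, 'b'), (1, 'a'), (4, 'b'), (4, '')]


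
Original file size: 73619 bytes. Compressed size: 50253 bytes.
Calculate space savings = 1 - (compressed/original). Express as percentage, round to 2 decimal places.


ratio = compressed/original = 50253/73619 = 0.682609
savings = 1 - ratio = 1 - 0.682609 = 0.317391
as a percentage: 0.317391 * 100 = 31.74%

Space savings = 1 - 50253/73619 = 31.74%


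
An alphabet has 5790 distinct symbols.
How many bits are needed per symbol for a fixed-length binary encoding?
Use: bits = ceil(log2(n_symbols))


log2(5790) = 12.4993
Bracket: 2^12 = 4096 < 5790 <= 2^13 = 8192
So ceil(log2(5790)) = 13

bits = ceil(log2(5790)) = ceil(12.4993) = 13 bits


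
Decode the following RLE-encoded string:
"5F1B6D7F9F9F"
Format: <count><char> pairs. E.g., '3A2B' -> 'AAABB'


Expanding each <count><char> pair:
  5F -> 'FFFFF'
  1B -> 'B'
  6D -> 'DDDDDD'
  7F -> 'FFFFFFF'
  9F -> 'FFFFFFFFF'
  9F -> 'FFFFFFFFF'

Decoded = FFFFFBDDDDDDFFFFFFFFFFFFFFFFFFFFFFFFF


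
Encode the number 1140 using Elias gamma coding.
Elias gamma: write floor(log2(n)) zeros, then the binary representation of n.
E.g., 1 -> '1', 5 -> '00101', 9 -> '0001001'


num_bits = floor(log2(1140)) + 1 = 11
leading_zeros = num_bits - 1 = 10
binary(1140) = 10001110100

Elias gamma(1140) = '0000000000' + '10001110100' = 000000000010001110100 (21 bits)


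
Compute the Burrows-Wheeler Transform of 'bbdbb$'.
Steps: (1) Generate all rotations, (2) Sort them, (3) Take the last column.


Rotations (sorted):
  0: $bbdbb -> last char: b
  1: b$bbdb -> last char: b
  2: bb$bbd -> last char: d
  3: bbdbb$ -> last char: $
  4: bdbb$b -> last char: b
  5: dbb$bb -> last char: b


BWT = bbd$bb


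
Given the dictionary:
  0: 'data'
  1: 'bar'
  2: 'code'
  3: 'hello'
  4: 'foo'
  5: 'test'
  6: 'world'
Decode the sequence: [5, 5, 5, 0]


Look up each index in the dictionary:
  5 -> 'test'
  5 -> 'test'
  5 -> 'test'
  0 -> 'data'

Decoded: "test test test data"


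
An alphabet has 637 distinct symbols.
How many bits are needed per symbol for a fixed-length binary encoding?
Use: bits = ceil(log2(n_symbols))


log2(637) = 9.3151
Bracket: 2^9 = 512 < 637 <= 2^10 = 1024
So ceil(log2(637)) = 10

bits = ceil(log2(637)) = ceil(9.3151) = 10 bits


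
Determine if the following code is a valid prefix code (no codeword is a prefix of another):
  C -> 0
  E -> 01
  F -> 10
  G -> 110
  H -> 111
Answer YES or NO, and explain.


Checking each pair (does one codeword prefix another?):
  C='0' vs E='01': prefix -- VIOLATION

NO -- this is NOT a valid prefix code. C (0) is a prefix of E (01).


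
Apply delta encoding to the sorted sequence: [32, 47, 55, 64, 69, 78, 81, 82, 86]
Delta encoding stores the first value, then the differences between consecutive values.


First value: 32
Deltas:
  47 - 32 = 15
  55 - 47 = 8
  64 - 55 = 9
  69 - 64 = 5
  78 - 69 = 9
  81 - 78 = 3
  82 - 81 = 1
  86 - 82 = 4


Delta encoded: [32, 15, 8, 9, 5, 9, 3, 1, 4]


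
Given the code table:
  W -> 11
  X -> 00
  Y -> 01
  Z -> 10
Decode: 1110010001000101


Decoding:
11 -> W
10 -> Z
01 -> Y
00 -> X
01 -> Y
00 -> X
01 -> Y
01 -> Y


Result: WZYXYXYY


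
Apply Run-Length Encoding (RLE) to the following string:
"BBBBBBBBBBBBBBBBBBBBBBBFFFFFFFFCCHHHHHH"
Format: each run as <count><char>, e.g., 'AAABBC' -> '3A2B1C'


Scanning runs left to right:
  i=0: run of 'B' x 23 -> '23B'
  i=23: run of 'F' x 8 -> '8F'
  i=31: run of 'C' x 2 -> '2C'
  i=33: run of 'H' x 6 -> '6H'

RLE = 23B8F2C6H


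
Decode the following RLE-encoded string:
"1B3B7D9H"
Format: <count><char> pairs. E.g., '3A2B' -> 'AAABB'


Expanding each <count><char> pair:
  1B -> 'B'
  3B -> 'BBB'
  7D -> 'DDDDDDD'
  9H -> 'HHHHHHHHH'

Decoded = BBBBDDDDDDDHHHHHHHHH


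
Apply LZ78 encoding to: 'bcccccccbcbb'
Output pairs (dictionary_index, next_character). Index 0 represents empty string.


LZ78 encoding steps:
Dictionary: {0: ''}
Step 1: w='' (idx 0), next='b' -> output (0, 'b'), add 'b' as idx 1
Step 2: w='' (idx 0), next='c' -> output (0, 'c'), add 'c' as idx 2
Step 3: w='c' (idx 2), next='c' -> output (2, 'c'), add 'cc' as idx 3
Step 4: w='cc' (idx 3), next='c' -> output (3, 'c'), add 'ccc' as idx 4
Step 5: w='c' (idx 2), next='b' -> output (2, 'b'), add 'cb' as idx 5
Step 6: w='cb' (idx 5), next='b' -> output (5, 'b'), add 'cbb' as idx 6


Encoded: [(0, 'b'), (0, 'c'), (2, 'c'), (3, 'c'), (2, 'b'), (5, 'b')]


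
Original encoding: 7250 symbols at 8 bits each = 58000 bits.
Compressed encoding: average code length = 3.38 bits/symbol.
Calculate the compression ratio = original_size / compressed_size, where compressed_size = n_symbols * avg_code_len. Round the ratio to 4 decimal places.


original_size = n_symbols * orig_bits = 7250 * 8 = 58000 bits
compressed_size = n_symbols * avg_code_len = 7250 * 3.38 = 24505.0 bits
ratio = original_size / compressed_size = 58000 / 24505.0 = 2.3669

Compression ratio = 2.3669


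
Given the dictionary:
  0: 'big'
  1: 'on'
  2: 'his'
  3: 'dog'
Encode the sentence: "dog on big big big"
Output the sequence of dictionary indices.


Look up each word in the dictionary:
  'dog' -> 3
  'on' -> 1
  'big' -> 0
  'big' -> 0
  'big' -> 0

Encoded: [3, 1, 0, 0, 0]


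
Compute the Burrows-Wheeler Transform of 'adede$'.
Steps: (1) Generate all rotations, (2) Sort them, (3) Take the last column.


Rotations (sorted):
  0: $adede -> last char: e
  1: adede$ -> last char: $
  2: de$ade -> last char: e
  3: dede$a -> last char: a
  4: e$aded -> last char: d
  5: ede$ad -> last char: d


BWT = e$eadd


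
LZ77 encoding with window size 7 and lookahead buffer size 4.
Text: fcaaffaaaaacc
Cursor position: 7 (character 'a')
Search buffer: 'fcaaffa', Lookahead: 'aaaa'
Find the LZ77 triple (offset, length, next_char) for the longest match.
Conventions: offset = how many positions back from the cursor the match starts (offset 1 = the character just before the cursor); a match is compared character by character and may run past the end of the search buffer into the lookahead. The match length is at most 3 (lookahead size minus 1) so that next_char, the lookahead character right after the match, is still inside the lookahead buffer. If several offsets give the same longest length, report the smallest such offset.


Try each offset into the search buffer:
  offset=1 (pos 6, char 'a'): match length 3
  offset=2 (pos 5, char 'f'): match length 0
  offset=3 (pos 4, char 'f'): match length 0
  offset=4 (pos 3, char 'a'): match length 1
  offset=5 (pos 2, char 'a'): match length 2
  offset=6 (pos 1, char 'c'): match length 0
  offset=7 (pos 0, char 'f'): match length 0
Longest match has length 3 at offset 1.
next_char = character at position 7 + 3 = 10 -> 'a'

Best match: offset=1, length=3 (matching 'aaa' starting at position 6)
LZ77 triple: (1, 3, 'a')


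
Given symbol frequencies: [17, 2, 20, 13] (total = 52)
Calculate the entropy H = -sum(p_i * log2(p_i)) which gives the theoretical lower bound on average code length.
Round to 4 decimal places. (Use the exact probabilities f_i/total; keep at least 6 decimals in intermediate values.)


Per-symbol terms -p_i * log2(p_i) with p_i = f_i/52:
  p = 17/52 = 0.326923: log2(p) = -1.612977, -p*log2(p) = 0.527319
  p = 2/52 = 0.038462: log2(p) = -4.700440, -p*log2(p) = 0.180786
  p = 20/52 = 0.384615: log2(p) = -1.378512, -p*log2(p) = 0.530197
  p = 13/52 = 0.250000: log2(p) = -2.000000, -p*log2(p) = 0.500000
H = 0.527319 + 0.180786 + 0.530197 + 0.500000 = 1.738302

H = 1.7383 bits/symbol


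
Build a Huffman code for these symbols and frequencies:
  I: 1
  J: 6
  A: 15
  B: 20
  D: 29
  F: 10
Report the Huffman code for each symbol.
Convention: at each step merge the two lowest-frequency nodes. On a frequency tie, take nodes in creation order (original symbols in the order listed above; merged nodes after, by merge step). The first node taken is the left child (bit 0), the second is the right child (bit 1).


Huffman tree construction:
Step 1: Merge I(1) + J(6) = 7
Step 2: Merge (I+J)(7) + F(10) = 17
Step 3: Merge A(15) + ((I+J)+F)(17) = 32
Step 4: Merge B(20) + D(29) = 49
Step 5: Merge (A+((I+J)+F))(32) + (B+D)(49) = 81
Read each symbol's code off the tree from the root (left child = 0, right child = 1).

Codes:
  I: 0100 (length 4)
  J: 0101 (length 4)
  A: 00 (length 2)
  B: 10 (length 2)
  D: 11 (length 2)
  F: 011 (length 3)
Average code length: 186/81 = 2.2963 bits/symbol


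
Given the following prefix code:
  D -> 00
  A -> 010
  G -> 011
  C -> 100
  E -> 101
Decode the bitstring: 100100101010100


Decoding step by step:
Bits 100 -> C
Bits 100 -> C
Bits 101 -> E
Bits 010 -> A
Bits 100 -> C


Decoded message: CCEAC


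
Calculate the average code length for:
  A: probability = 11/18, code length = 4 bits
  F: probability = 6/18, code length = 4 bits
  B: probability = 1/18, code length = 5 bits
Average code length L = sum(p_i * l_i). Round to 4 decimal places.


Weighted contributions p_i * l_i:
  A: (11/18) * 4 = 44/18
  F: (6/18) * 4 = 24/18
  B: (1/18) * 5 = 5/18
Sum = (44 + 24 + 5)/18 = 73/18

L = 73/18 = 4.0556 bits/symbol


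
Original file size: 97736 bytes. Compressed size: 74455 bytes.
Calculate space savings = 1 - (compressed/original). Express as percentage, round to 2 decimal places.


ratio = compressed/original = 74455/97736 = 0.761797
savings = 1 - ratio = 1 - 0.761797 = 0.238203
as a percentage: 0.238203 * 100 = 23.82%

Space savings = 1 - 74455/97736 = 23.82%


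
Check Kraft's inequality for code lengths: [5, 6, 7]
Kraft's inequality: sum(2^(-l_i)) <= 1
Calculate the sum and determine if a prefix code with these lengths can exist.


Sum = 2^(-5) + 2^(-6) + 2^(-7)
    = 0.03125 + 0.015625 + 0.0078125
    = 7/128 = 0.0546875
Since 0.0546875 <= 1, Kraft's inequality IS satisfied.
A prefix code with these lengths CAN exist.

Kraft sum = 0.0546875. Satisfied.


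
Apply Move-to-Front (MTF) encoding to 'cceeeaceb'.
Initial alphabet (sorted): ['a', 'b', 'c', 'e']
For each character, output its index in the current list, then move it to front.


MTF encoding:
'c': index 2 in ['a', 'b', 'c', 'e'] -> ['c', 'a', 'b', 'e']
'c': index 0 in ['c', 'a', 'b', 'e'] -> ['c', 'a', 'b', 'e']
'e': index 3 in ['c', 'a', 'b', 'e'] -> ['e', 'c', 'a', 'b']
'e': index 0 in ['e', 'c', 'a', 'b'] -> ['e', 'c', 'a', 'b']
'e': index 0 in ['e', 'c', 'a', 'b'] -> ['e', 'c', 'a', 'b']
'a': index 2 in ['e', 'c', 'a', 'b'] -> ['a', 'e', 'c', 'b']
'c': index 2 in ['a', 'e', 'c', 'b'] -> ['c', 'a', 'e', 'b']
'e': index 2 in ['c', 'a', 'e', 'b'] -> ['e', 'c', 'a', 'b']
'b': index 3 in ['e', 'c', 'a', 'b'] -> ['b', 'e', 'c', 'a']


Output: [2, 0, 3, 0, 0, 2, 2, 2, 3]


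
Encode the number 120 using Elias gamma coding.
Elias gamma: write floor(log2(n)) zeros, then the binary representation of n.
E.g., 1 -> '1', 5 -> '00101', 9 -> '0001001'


num_bits = floor(log2(120)) + 1 = 7
leading_zeros = num_bits - 1 = 6
binary(120) = 1111000

Elias gamma(120) = '000000' + '1111000' = 0000001111000 (13 bits)


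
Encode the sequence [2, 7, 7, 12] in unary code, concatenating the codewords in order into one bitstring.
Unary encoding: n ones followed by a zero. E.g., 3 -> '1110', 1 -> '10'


Encode each number as n ones followed by a terminating 0:
  2 -> 110 (3 bits)
  7 -> 11111110 (8 bits)
  7 -> 11111110 (8 bits)
  12 -> 1111111111110 (13 bits)
Total length = 3 + 8 + 8 + 13 = 32 bits.

Unary([2, 7, 7, 12]) = 11011111110111111101111111111110 (32 bits)


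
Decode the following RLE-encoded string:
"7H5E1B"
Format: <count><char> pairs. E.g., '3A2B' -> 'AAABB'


Expanding each <count><char> pair:
  7H -> 'HHHHHHH'
  5E -> 'EEEEE'
  1B -> 'B'

Decoded = HHHHHHHEEEEEB


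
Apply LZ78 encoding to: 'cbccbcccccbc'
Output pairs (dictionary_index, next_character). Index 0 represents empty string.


LZ78 encoding steps:
Dictionary: {0: ''}
Step 1: w='' (idx 0), next='c' -> output (0, 'c'), add 'c' as idx 1
Step 2: w='' (idx 0), next='b' -> output (0, 'b'), add 'b' as idx 2
Step 3: w='c' (idx 1), next='c' -> output (1, 'c'), add 'cc' as idx 3
Step 4: w='b' (idx 2), next='c' -> output (2, 'c'), add 'bc' as idx 4
Step 5: w='cc' (idx 3), next='c' -> output (3, 'c'), add 'ccc' as idx 5
Step 6: w='c' (idx 1), next='b' -> output (1, 'b'), add 'cb' as idx 6
Step 7: w='c' (idx 1), end of input -> output (1, '')


Encoded: [(0, 'c'), (0, 'b'), (1, 'c'), (2, 'c'), (3, 'c'), (1, 'b'), (1, '')]


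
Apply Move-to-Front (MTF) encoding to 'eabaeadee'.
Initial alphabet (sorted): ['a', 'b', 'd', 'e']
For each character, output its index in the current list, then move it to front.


MTF encoding:
'e': index 3 in ['a', 'b', 'd', 'e'] -> ['e', 'a', 'b', 'd']
'a': index 1 in ['e', 'a', 'b', 'd'] -> ['a', 'e', 'b', 'd']
'b': index 2 in ['a', 'e', 'b', 'd'] -> ['b', 'a', 'e', 'd']
'a': index 1 in ['b', 'a', 'e', 'd'] -> ['a', 'b', 'e', 'd']
'e': index 2 in ['a', 'b', 'e', 'd'] -> ['e', 'a', 'b', 'd']
'a': index 1 in ['e', 'a', 'b', 'd'] -> ['a', 'e', 'b', 'd']
'd': index 3 in ['a', 'e', 'b', 'd'] -> ['d', 'a', 'e', 'b']
'e': index 2 in ['d', 'a', 'e', 'b'] -> ['e', 'd', 'a', 'b']
'e': index 0 in ['e', 'd', 'a', 'b'] -> ['e', 'd', 'a', 'b']


Output: [3, 1, 2, 1, 2, 1, 3, 2, 0]


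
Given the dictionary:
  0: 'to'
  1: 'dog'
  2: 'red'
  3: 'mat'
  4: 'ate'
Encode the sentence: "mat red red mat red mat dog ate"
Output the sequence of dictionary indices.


Look up each word in the dictionary:
  'mat' -> 3
  'red' -> 2
  'red' -> 2
  'mat' -> 3
  'red' -> 2
  'mat' -> 3
  'dog' -> 1
  'ate' -> 4

Encoded: [3, 2, 2, 3, 2, 3, 1, 4]


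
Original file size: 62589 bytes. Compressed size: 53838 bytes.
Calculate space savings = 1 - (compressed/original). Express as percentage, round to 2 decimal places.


ratio = compressed/original = 53838/62589 = 0.860183
savings = 1 - ratio = 1 - 0.860183 = 0.139817
as a percentage: 0.139817 * 100 = 13.98%

Space savings = 1 - 53838/62589 = 13.98%


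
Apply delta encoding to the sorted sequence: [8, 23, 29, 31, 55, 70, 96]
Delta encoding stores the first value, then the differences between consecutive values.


First value: 8
Deltas:
  23 - 8 = 15
  29 - 23 = 6
  31 - 29 = 2
  55 - 31 = 24
  70 - 55 = 15
  96 - 70 = 26


Delta encoded: [8, 15, 6, 2, 24, 15, 26]


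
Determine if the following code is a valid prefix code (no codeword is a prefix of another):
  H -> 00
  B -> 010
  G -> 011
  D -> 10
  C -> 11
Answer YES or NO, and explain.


Checking each pair (does one codeword prefix another?):
  H='00' vs B='010': no prefix
  H='00' vs G='011': no prefix
  H='00' vs D='10': no prefix
  H='00' vs C='11': no prefix
  B='010' vs H='00': no prefix
  B='010' vs G='011': no prefix
  B='010' vs D='10': no prefix
  B='010' vs C='11': no prefix
  G='011' vs H='00': no prefix
  G='011' vs B='010': no prefix
  G='011' vs D='10': no prefix
  G='011' vs C='11': no prefix
  D='10' vs H='00': no prefix
  D='10' vs B='010': no prefix
  D='10' vs G='011': no prefix
  D='10' vs C='11': no prefix
  C='11' vs H='00': no prefix
  C='11' vs B='010': no prefix
  C='11' vs G='011': no prefix
  C='11' vs D='10': no prefix
No violation found over all pairs.

YES -- this is a valid prefix code. No codeword is a prefix of any other codeword.


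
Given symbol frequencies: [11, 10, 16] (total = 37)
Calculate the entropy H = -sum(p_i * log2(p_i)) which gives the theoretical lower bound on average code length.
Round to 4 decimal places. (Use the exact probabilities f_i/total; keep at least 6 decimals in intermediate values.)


Per-symbol terms -p_i * log2(p_i) with p_i = f_i/37:
  p = 11/37 = 0.297297: log2(p) = -1.750022, -p*log2(p) = 0.520277
  p = 10/37 = 0.270270: log2(p) = -1.887525, -p*log2(p) = 0.510142
  p = 16/37 = 0.432432: log2(p) = -1.209453, -p*log2(p) = 0.523007
H = 0.520277 + 0.510142 + 0.523007 = 1.553426

H = 1.5534 bits/symbol


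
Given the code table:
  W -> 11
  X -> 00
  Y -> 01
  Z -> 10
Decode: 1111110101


Decoding:
11 -> W
11 -> W
11 -> W
01 -> Y
01 -> Y


Result: WWWYY


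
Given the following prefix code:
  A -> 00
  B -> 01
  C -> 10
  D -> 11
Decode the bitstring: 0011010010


Decoding step by step:
Bits 00 -> A
Bits 11 -> D
Bits 01 -> B
Bits 00 -> A
Bits 10 -> C


Decoded message: ADBAC


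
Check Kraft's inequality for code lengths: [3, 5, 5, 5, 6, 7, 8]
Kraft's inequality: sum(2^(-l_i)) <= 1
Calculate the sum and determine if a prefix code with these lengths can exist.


Sum = 2^(-3) + 2^(-5) + 2^(-5) + 2^(-5) + 2^(-6) + 2^(-7) + 2^(-8)
    = 0.125 + 0.03125 + 0.03125 + 0.03125 + 0.015625 + 0.0078125 + 0.00390625
    = 63/256 = 0.24609375
Since 0.24609375 <= 1, Kraft's inequality IS satisfied.
A prefix code with these lengths CAN exist.

Kraft sum = 0.24609375. Satisfied.


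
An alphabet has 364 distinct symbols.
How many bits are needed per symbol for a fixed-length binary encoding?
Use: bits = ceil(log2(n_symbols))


log2(364) = 8.5078
Bracket: 2^8 = 256 < 364 <= 2^9 = 512
So ceil(log2(364)) = 9

bits = ceil(log2(364)) = ceil(8.5078) = 9 bits


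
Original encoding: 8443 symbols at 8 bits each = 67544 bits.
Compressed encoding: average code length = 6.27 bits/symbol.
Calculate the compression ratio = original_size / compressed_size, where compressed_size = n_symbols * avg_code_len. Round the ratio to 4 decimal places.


original_size = n_symbols * orig_bits = 8443 * 8 = 67544 bits
compressed_size = n_symbols * avg_code_len = 8443 * 6.27 = 52937.61 bits
ratio = original_size / compressed_size = 67544 / 52937.61 = 1.2759

Compression ratio = 1.2759


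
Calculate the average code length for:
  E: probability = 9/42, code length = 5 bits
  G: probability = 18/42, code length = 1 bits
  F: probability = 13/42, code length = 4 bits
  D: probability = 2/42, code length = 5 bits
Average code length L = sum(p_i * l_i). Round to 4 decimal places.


Weighted contributions p_i * l_i:
  E: (9/42) * 5 = 45/42
  G: (18/42) * 1 = 18/42
  F: (13/42) * 4 = 52/42
  D: (2/42) * 5 = 10/42
Sum = (45 + 18 + 52 + 10)/42 = 125/42

L = 125/42 = 2.9762 bits/symbol


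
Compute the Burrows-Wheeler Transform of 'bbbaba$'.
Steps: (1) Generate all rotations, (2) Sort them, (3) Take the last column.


Rotations (sorted):
  0: $bbbaba -> last char: a
  1: a$bbbab -> last char: b
  2: aba$bbb -> last char: b
  3: ba$bbba -> last char: a
  4: baba$bb -> last char: b
  5: bbaba$b -> last char: b
  6: bbbaba$ -> last char: $


BWT = abbabb$


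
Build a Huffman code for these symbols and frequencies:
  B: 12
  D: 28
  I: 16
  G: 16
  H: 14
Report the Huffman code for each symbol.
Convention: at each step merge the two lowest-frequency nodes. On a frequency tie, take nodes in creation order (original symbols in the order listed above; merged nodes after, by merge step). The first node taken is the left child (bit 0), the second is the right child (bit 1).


Huffman tree construction:
Step 1: Merge B(12) + H(14) = 26
Step 2: Merge I(16) + G(16) = 32
Step 3: Merge (B+H)(26) + D(28) = 54
Step 4: Merge (I+G)(32) + ((B+H)+D)(54) = 86
Read each symbol's code off the tree from the root (left child = 0, right child = 1).

Codes:
  B: 100 (length 3)
  D: 11 (length 2)
  I: 00 (length 2)
  G: 01 (length 2)
  H: 101 (length 3)
Average code length: 198/86 = 2.3023 bits/symbol


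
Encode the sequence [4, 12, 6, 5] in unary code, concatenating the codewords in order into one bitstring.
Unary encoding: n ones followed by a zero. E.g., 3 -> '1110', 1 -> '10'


Encode each number as n ones followed by a terminating 0:
  4 -> 11110 (5 bits)
  12 -> 1111111111110 (13 bits)
  6 -> 1111110 (7 bits)
  5 -> 111110 (6 bits)
Total length = 5 + 13 + 7 + 6 = 31 bits.

Unary([4, 12, 6, 5]) = 1111011111111111101111110111110 (31 bits)


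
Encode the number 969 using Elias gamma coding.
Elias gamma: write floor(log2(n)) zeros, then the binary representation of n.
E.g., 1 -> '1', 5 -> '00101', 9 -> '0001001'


num_bits = floor(log2(969)) + 1 = 10
leading_zeros = num_bits - 1 = 9
binary(969) = 1111001001

Elias gamma(969) = '000000000' + '1111001001' = 0000000001111001001 (19 bits)


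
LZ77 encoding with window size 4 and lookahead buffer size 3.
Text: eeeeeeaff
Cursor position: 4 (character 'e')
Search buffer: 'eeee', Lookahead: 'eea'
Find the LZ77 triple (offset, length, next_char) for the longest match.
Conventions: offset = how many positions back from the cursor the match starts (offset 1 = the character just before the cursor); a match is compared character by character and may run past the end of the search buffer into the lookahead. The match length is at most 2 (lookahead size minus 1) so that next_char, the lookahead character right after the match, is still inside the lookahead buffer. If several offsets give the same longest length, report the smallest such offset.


Try each offset into the search buffer:
  offset=1 (pos 3, char 'e'): match length 2
  offset=2 (pos 2, char 'e'): match length 2
  offset=3 (pos 1, char 'e'): match length 2
  offset=4 (pos 0, char 'e'): match length 2
Longest match has length 2, found at offsets 1, 2, 3, 4; take the smallest, offset 1.
next_char = character at position 4 + 2 = 6 -> 'a'

Best match: offset=1, length=2 (matching 'ee' starting at position 3)
LZ77 triple: (1, 2, 'a')


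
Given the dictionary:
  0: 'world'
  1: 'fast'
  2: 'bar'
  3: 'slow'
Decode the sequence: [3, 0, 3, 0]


Look up each index in the dictionary:
  3 -> 'slow'
  0 -> 'world'
  3 -> 'slow'
  0 -> 'world'

Decoded: "slow world slow world"


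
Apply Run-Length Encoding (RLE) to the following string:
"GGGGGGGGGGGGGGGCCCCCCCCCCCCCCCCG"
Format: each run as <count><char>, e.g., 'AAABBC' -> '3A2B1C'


Scanning runs left to right:
  i=0: run of 'G' x 15 -> '15G'
  i=15: run of 'C' x 16 -> '16C'
  i=31: run of 'G' x 1 -> '1G'

RLE = 15G16C1G


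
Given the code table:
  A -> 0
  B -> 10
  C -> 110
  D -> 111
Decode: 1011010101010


Decoding:
10 -> B
110 -> C
10 -> B
10 -> B
10 -> B
10 -> B


Result: BCBBBB


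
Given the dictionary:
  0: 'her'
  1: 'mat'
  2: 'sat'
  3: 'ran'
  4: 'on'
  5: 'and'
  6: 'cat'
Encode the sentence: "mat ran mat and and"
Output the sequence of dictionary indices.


Look up each word in the dictionary:
  'mat' -> 1
  'ran' -> 3
  'mat' -> 1
  'and' -> 5
  'and' -> 5

Encoded: [1, 3, 1, 5, 5]


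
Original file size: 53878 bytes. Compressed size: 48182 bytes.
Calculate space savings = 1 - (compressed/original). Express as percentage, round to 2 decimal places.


ratio = compressed/original = 48182/53878 = 0.89428
savings = 1 - ratio = 1 - 0.89428 = 0.10572
as a percentage: 0.10572 * 100 = 10.57%

Space savings = 1 - 48182/53878 = 10.57%


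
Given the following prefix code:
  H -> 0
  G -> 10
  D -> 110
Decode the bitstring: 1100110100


Decoding step by step:
Bits 110 -> D
Bits 0 -> H
Bits 110 -> D
Bits 10 -> G
Bits 0 -> H


Decoded message: DHDGH


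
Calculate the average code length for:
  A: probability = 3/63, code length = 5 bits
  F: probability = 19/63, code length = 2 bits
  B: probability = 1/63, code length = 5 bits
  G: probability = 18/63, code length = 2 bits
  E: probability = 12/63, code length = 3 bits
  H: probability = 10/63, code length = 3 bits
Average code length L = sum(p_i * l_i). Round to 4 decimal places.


Weighted contributions p_i * l_i:
  A: (3/63) * 5 = 15/63
  F: (19/63) * 2 = 38/63
  B: (1/63) * 5 = 5/63
  G: (18/63) * 2 = 36/63
  E: (12/63) * 3 = 36/63
  H: (10/63) * 3 = 30/63
Sum = (15 + 38 + 5 + 36 + 36 + 30)/63 = 160/63

L = 160/63 = 2.5397 bits/symbol


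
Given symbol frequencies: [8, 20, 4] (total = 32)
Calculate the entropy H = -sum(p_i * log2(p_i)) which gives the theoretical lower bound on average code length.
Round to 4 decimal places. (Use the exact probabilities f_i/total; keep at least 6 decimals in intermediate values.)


Per-symbol terms -p_i * log2(p_i) with p_i = f_i/32:
  p = 8/32 = 0.250000: log2(p) = -2.000000, -p*log2(p) = 0.500000
  p = 20/32 = 0.625000: log2(p) = -0.678072, -p*log2(p) = 0.423795
  p = 4/32 = 0.125000: log2(p) = -3.000000, -p*log2(p) = 0.375000
H = 0.500000 + 0.423795 + 0.375000 = 1.298795

H = 1.2988 bits/symbol


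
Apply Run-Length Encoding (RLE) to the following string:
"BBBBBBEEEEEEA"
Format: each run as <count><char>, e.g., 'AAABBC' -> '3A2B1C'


Scanning runs left to right:
  i=0: run of 'B' x 6 -> '6B'
  i=6: run of 'E' x 6 -> '6E'
  i=12: run of 'A' x 1 -> '1A'

RLE = 6B6E1A


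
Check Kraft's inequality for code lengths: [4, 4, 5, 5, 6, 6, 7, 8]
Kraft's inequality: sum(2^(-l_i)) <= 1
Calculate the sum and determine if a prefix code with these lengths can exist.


Sum = 2^(-4) + 2^(-4) + 2^(-5) + 2^(-5) + 2^(-6) + 2^(-6) + 2^(-7) + 2^(-8)
    = 0.0625 + 0.0625 + 0.03125 + 0.03125 + 0.015625 + 0.015625 + 0.0078125 + 0.00390625
    = 59/256 = 0.23046875
Since 0.23046875 <= 1, Kraft's inequality IS satisfied.
A prefix code with these lengths CAN exist.

Kraft sum = 0.23046875. Satisfied.


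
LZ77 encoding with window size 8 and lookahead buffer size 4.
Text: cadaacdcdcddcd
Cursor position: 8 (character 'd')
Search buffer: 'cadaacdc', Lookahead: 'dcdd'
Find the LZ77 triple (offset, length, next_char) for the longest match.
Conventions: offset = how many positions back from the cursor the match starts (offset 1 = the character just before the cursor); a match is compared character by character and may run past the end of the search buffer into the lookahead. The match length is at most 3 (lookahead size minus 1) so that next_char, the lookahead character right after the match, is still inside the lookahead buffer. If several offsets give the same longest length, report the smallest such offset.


Try each offset into the search buffer:
  offset=1 (pos 7, char 'c'): match length 0
  offset=2 (pos 6, char 'd'): match length 3
  offset=3 (pos 5, char 'c'): match length 0
  offset=4 (pos 4, char 'a'): match length 0
  offset=5 (pos 3, char 'a'): match length 0
  offset=6 (pos 2, char 'd'): match length 1
  offset=7 (pos 1, char 'a'): match length 0
  offset=8 (pos 0, char 'c'): match length 0
Longest match has length 3 at offset 2.
next_char = character at position 8 + 3 = 11 -> 'd'

Best match: offset=2, length=3 (matching 'dcd' starting at position 6)
LZ77 triple: (2, 3, 'd')


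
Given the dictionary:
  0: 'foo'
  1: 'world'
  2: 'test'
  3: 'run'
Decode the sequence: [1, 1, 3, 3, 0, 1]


Look up each index in the dictionary:
  1 -> 'world'
  1 -> 'world'
  3 -> 'run'
  3 -> 'run'
  0 -> 'foo'
  1 -> 'world'

Decoded: "world world run run foo world"


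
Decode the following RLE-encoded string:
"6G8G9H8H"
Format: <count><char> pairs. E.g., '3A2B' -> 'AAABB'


Expanding each <count><char> pair:
  6G -> 'GGGGGG'
  8G -> 'GGGGGGGG'
  9H -> 'HHHHHHHHH'
  8H -> 'HHHHHHHH'

Decoded = GGGGGGGGGGGGGGHHHHHHHHHHHHHHHHH


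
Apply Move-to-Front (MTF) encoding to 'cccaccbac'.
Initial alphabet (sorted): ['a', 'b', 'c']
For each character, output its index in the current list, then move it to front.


MTF encoding:
'c': index 2 in ['a', 'b', 'c'] -> ['c', 'a', 'b']
'c': index 0 in ['c', 'a', 'b'] -> ['c', 'a', 'b']
'c': index 0 in ['c', 'a', 'b'] -> ['c', 'a', 'b']
'a': index 1 in ['c', 'a', 'b'] -> ['a', 'c', 'b']
'c': index 1 in ['a', 'c', 'b'] -> ['c', 'a', 'b']
'c': index 0 in ['c', 'a', 'b'] -> ['c', 'a', 'b']
'b': index 2 in ['c', 'a', 'b'] -> ['b', 'c', 'a']
'a': index 2 in ['b', 'c', 'a'] -> ['a', 'b', 'c']
'c': index 2 in ['a', 'b', 'c'] -> ['c', 'a', 'b']


Output: [2, 0, 0, 1, 1, 0, 2, 2, 2]


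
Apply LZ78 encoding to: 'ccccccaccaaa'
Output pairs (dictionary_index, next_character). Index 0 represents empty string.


LZ78 encoding steps:
Dictionary: {0: ''}
Step 1: w='' (idx 0), next='c' -> output (0, 'c'), add 'c' as idx 1
Step 2: w='c' (idx 1), next='c' -> output (1, 'c'), add 'cc' as idx 2
Step 3: w='cc' (idx 2), next='c' -> output (2, 'c'), add 'ccc' as idx 3
Step 4: w='' (idx 0), next='a' -> output (0, 'a'), add 'a' as idx 4
Step 5: w='cc' (idx 2), next='a' -> output (2, 'a'), add 'cca' as idx 5
Step 6: w='a' (idx 4), next='a' -> output (4, 'a'), add 'aa' as idx 6


Encoded: [(0, 'c'), (1, 'c'), (2, 'c'), (0, 'a'), (2, 'a'), (4, 'a')]


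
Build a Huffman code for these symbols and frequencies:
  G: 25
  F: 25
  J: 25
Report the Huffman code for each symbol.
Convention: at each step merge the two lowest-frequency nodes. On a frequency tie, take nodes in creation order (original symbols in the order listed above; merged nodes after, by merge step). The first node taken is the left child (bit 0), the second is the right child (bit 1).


Huffman tree construction:
Step 1: Merge G(25) + F(25) = 50
Step 2: Merge J(25) + (G+F)(50) = 75
Read each symbol's code off the tree from the root (left child = 0, right child = 1).

Codes:
  G: 10 (length 2)
  F: 11 (length 2)
  J: 0 (length 1)
Average code length: 125/75 = 1.6667 bits/symbol


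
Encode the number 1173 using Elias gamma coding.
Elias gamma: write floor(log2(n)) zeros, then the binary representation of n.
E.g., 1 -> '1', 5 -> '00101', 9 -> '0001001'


num_bits = floor(log2(1173)) + 1 = 11
leading_zeros = num_bits - 1 = 10
binary(1173) = 10010010101

Elias gamma(1173) = '0000000000' + '10010010101' = 000000000010010010101 (21 bits)


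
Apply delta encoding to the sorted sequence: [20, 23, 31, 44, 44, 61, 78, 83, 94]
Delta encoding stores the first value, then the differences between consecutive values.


First value: 20
Deltas:
  23 - 20 = 3
  31 - 23 = 8
  44 - 31 = 13
  44 - 44 = 0
  61 - 44 = 17
  78 - 61 = 17
  83 - 78 = 5
  94 - 83 = 11


Delta encoded: [20, 3, 8, 13, 0, 17, 17, 5, 11]


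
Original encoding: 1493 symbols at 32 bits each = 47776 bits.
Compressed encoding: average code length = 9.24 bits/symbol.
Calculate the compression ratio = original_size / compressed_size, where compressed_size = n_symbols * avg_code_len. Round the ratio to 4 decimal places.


original_size = n_symbols * orig_bits = 1493 * 32 = 47776 bits
compressed_size = n_symbols * avg_code_len = 1493 * 9.24 = 13795.32 bits
ratio = original_size / compressed_size = 47776 / 13795.32 = 3.4632

Compression ratio = 3.4632


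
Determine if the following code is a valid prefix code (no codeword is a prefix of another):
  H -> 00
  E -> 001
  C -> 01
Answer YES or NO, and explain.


Checking each pair (does one codeword prefix another?):
  H='00' vs E='001': prefix -- VIOLATION

NO -- this is NOT a valid prefix code. H (00) is a prefix of E (001).


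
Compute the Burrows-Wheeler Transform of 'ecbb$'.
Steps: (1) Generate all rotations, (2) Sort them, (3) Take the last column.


Rotations (sorted):
  0: $ecbb -> last char: b
  1: b$ecb -> last char: b
  2: bb$ec -> last char: c
  3: cbb$e -> last char: e
  4: ecbb$ -> last char: $


BWT = bbce$


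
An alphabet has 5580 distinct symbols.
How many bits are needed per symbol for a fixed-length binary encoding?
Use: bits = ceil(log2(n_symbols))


log2(5580) = 12.446
Bracket: 2^12 = 4096 < 5580 <= 2^13 = 8192
So ceil(log2(5580)) = 13

bits = ceil(log2(5580)) = ceil(12.446) = 13 bits


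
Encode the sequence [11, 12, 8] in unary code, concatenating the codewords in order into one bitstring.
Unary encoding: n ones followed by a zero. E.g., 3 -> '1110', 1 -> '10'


Encode each number as n ones followed by a terminating 0:
  11 -> 111111111110 (12 bits)
  12 -> 1111111111110 (13 bits)
  8 -> 111111110 (9 bits)
Total length = 12 + 13 + 9 = 34 bits.

Unary([11, 12, 8]) = 1111111111101111111111110111111110 (34 bits)


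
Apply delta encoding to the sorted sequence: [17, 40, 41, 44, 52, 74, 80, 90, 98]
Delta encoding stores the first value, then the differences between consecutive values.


First value: 17
Deltas:
  40 - 17 = 23
  41 - 40 = 1
  44 - 41 = 3
  52 - 44 = 8
  74 - 52 = 22
  80 - 74 = 6
  90 - 80 = 10
  98 - 90 = 8


Delta encoded: [17, 23, 1, 3, 8, 22, 6, 10, 8]


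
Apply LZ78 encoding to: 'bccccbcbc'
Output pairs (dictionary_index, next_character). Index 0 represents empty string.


LZ78 encoding steps:
Dictionary: {0: ''}
Step 1: w='' (idx 0), next='b' -> output (0, 'b'), add 'b' as idx 1
Step 2: w='' (idx 0), next='c' -> output (0, 'c'), add 'c' as idx 2
Step 3: w='c' (idx 2), next='c' -> output (2, 'c'), add 'cc' as idx 3
Step 4: w='c' (idx 2), next='b' -> output (2, 'b'), add 'cb' as idx 4
Step 5: w='cb' (idx 4), next='c' -> output (4, 'c'), add 'cbc' as idx 5


Encoded: [(0, 'b'), (0, 'c'), (2, 'c'), (2, 'b'), (4, 'c')]


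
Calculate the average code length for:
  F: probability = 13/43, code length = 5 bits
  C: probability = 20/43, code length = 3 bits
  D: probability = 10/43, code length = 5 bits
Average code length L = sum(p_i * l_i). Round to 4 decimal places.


Weighted contributions p_i * l_i:
  F: (13/43) * 5 = 65/43
  C: (20/43) * 3 = 60/43
  D: (10/43) * 5 = 50/43
Sum = (65 + 60 + 50)/43 = 175/43

L = 175/43 = 4.0698 bits/symbol


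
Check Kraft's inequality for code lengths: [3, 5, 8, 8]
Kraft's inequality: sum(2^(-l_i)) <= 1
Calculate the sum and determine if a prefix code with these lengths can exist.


Sum = 2^(-3) + 2^(-5) + 2^(-8) + 2^(-8)
    = 0.125 + 0.03125 + 0.00390625 + 0.00390625
    = 42/256 = 0.1640625
Since 0.1640625 <= 1, Kraft's inequality IS satisfied.
A prefix code with these lengths CAN exist.

Kraft sum = 0.1640625. Satisfied.
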